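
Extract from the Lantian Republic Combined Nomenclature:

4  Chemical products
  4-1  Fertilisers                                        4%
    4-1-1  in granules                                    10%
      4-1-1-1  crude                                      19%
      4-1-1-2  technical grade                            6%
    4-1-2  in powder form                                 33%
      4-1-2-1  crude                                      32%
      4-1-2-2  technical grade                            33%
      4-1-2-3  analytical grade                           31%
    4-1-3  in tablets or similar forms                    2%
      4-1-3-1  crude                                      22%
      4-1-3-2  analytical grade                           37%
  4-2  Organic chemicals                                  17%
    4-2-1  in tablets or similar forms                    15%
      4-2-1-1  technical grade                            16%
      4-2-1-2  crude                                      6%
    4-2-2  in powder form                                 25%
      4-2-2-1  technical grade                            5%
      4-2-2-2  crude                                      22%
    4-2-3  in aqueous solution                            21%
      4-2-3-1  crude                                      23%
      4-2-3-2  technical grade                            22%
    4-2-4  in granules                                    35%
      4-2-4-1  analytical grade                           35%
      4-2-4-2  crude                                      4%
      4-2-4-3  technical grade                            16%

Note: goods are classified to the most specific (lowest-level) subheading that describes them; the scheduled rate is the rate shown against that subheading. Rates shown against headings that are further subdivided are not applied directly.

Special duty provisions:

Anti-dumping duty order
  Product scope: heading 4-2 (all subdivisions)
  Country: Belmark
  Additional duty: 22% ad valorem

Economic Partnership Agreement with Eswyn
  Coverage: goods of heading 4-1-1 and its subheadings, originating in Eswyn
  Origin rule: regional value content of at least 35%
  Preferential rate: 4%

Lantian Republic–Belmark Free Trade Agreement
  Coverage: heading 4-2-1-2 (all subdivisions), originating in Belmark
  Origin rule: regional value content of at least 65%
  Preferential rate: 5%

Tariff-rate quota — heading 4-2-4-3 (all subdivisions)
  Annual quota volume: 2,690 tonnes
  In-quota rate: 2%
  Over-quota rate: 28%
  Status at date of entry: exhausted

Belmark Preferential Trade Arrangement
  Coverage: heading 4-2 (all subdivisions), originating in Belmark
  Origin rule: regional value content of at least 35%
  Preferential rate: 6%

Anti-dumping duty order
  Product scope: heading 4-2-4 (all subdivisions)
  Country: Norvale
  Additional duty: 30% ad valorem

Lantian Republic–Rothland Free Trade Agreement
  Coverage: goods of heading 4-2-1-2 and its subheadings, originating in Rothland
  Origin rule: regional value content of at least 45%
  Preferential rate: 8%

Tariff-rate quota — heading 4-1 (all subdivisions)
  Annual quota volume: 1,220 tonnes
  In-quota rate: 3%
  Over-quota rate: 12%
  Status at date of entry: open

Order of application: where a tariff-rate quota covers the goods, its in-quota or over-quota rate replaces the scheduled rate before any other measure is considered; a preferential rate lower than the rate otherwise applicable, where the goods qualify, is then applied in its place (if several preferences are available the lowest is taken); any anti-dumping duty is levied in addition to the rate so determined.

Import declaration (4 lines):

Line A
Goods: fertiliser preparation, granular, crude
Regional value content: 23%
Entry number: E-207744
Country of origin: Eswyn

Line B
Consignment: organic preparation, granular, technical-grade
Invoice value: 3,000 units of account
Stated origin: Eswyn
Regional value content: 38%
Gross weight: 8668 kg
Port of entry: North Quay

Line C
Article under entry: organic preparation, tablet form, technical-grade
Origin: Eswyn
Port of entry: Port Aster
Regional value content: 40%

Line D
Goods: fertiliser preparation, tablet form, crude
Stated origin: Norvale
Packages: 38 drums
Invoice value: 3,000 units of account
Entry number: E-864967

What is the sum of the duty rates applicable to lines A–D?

Line A: fertiliser → 4-1; granular → 4-1-1; crude → 4-1-1-1. Scheduled 19%. quota on 4-1 open → in-quota 3%; Eswyn agreement on 4-1-1: RVC < 35%. → 3%.
Line B: organic → 4-2; granular → 4-2-4; technical-grade → 4-2-4-3. Scheduled 16%. quota on 4-2-4-3 exhausted → over-quota 28%; Eswyn agreement on 4-1-1: 4-2-4-3 not covered. → 28%.
Line C: organic → 4-2; tablet form → 4-2-1; technical-grade → 4-2-1-1. Scheduled 16%. Eswyn agreement on 4-1-1: 4-2-1-1 not covered. → 16%.
Line D: fertiliser → 4-1; tablet form → 4-1-3; crude → 4-1-3-1. Scheduled 22%. quota on 4-1 open → in-quota 3%. → 3%.
Sum: 3% + 28% + 16% + 3% = 50%.

50%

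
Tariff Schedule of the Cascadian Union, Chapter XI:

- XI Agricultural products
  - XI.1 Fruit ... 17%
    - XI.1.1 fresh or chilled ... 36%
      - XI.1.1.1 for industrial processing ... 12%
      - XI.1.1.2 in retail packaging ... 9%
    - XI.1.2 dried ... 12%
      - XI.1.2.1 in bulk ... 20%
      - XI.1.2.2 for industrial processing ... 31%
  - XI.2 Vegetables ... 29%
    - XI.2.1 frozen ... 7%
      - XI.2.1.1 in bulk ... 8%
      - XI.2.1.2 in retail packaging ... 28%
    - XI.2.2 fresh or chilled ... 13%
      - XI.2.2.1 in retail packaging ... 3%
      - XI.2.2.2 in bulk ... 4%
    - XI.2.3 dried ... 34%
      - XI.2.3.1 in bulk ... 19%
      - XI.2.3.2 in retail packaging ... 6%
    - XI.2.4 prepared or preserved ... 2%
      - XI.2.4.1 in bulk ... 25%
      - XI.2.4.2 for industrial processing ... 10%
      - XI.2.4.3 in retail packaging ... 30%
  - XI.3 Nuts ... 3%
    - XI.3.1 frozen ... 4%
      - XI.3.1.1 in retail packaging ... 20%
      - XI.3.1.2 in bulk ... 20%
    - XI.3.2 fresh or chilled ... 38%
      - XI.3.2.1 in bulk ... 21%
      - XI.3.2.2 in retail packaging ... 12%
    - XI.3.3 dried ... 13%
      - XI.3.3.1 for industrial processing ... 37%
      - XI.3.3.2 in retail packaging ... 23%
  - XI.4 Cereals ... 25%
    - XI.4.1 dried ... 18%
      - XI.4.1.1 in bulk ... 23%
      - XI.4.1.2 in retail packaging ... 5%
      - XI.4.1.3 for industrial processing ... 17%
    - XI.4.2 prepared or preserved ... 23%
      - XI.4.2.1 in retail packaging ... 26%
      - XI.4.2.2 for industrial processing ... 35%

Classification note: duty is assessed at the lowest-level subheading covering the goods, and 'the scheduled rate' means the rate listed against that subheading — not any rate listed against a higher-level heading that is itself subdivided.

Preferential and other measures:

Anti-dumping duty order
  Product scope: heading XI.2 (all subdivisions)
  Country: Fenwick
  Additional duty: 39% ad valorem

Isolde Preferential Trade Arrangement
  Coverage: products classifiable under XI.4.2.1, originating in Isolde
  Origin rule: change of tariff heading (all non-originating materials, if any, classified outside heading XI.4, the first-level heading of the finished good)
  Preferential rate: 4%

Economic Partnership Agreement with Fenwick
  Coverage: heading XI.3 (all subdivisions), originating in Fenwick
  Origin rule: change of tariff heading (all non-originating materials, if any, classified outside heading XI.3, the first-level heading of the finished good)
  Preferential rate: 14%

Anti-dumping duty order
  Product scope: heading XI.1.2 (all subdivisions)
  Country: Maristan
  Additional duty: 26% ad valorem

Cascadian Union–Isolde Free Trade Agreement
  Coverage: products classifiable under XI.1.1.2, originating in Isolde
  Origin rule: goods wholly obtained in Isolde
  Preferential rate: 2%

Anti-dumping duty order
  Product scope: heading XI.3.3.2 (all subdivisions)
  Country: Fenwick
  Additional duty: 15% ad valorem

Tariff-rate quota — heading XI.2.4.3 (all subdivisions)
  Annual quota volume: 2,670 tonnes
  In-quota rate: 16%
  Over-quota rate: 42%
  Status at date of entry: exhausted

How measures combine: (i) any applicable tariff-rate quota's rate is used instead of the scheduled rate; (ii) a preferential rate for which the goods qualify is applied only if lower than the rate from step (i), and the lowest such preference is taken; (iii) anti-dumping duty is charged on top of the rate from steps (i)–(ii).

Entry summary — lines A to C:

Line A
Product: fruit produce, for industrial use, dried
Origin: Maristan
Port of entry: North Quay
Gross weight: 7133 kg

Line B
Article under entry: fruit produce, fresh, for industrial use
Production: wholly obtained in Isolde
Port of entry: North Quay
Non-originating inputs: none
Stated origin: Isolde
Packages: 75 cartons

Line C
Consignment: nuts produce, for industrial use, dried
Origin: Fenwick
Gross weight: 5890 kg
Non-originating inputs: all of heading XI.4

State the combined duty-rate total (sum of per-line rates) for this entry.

83%

Line A: fruit → XI.1; dried → XI.1.2; for industrial use → XI.1.2.2. Scheduled 31%. anti-dumping (Maristan, XI.1.2): +26%; total 31% + 26% = 57%. → 57%.
Line B: fruit → XI.1; fresh → XI.1.1; for industrial use → XI.1.1.1. Scheduled 12%. Isolde agreement on XI.4.2.1: XI.1.1.1 not covered; Isolde agreement on XI.1.1.2: XI.1.1.1 not covered. → 12%.
Line C: nuts → XI.3; dried → XI.3.3; for industrial use → XI.3.3.1. Scheduled 37%. Fenwick agreement on XI.3: CTH met → 14% available; preferential 14%. → 14%.
Sum: 57% + 12% + 14% = 83%.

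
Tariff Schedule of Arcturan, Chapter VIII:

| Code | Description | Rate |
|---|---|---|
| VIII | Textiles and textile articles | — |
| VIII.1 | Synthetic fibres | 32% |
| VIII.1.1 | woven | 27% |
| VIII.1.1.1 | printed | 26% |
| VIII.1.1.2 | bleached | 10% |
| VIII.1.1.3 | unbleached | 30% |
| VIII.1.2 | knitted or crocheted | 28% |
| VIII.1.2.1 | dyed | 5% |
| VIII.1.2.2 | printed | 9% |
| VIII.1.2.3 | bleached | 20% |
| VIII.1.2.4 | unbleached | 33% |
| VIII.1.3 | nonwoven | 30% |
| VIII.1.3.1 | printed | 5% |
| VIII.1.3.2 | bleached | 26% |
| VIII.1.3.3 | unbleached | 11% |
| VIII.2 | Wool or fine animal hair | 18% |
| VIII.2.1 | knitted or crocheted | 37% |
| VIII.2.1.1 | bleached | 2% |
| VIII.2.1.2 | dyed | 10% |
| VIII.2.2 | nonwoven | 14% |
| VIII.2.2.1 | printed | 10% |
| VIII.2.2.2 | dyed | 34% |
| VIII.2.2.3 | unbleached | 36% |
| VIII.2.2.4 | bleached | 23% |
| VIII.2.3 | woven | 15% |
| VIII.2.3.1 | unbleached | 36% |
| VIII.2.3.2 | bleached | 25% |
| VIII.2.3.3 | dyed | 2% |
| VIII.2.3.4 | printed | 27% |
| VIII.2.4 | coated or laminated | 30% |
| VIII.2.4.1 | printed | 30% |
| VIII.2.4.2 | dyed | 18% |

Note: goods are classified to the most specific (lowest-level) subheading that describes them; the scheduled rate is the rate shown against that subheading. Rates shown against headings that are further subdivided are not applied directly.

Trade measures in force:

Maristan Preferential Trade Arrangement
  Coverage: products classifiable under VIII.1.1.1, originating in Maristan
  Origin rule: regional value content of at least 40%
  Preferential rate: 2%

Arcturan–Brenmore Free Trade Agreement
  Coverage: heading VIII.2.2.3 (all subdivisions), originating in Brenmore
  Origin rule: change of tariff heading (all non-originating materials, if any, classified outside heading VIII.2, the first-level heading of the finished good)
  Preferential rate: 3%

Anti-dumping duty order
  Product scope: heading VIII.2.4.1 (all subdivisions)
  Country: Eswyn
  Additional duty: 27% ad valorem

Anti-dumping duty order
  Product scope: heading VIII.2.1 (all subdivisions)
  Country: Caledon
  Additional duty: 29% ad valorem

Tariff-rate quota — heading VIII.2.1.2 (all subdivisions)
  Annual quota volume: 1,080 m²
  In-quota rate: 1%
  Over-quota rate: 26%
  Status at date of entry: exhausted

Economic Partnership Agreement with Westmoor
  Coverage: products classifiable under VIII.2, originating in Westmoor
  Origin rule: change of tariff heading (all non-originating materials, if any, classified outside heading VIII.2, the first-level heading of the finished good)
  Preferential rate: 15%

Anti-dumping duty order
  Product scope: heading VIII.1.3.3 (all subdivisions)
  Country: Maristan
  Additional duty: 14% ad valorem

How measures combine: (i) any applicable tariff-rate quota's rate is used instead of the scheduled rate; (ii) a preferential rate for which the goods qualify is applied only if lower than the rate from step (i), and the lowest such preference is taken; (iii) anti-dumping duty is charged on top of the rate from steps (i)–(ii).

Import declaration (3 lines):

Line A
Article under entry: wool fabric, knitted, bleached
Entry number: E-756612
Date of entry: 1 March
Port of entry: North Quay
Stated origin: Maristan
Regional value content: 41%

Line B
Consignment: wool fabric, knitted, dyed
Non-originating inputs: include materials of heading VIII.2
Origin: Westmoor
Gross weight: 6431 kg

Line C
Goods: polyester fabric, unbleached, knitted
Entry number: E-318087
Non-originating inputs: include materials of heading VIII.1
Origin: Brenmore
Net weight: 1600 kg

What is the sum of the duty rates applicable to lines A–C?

Line A: wool → VIII.2; knitted → VIII.2.1; bleached → VIII.2.1.1. Scheduled 2%. Maristan agreement on VIII.1.1.1: VIII.2.1.1 not covered. → 2%.
Line B: wool → VIII.2; knitted → VIII.2.1; dyed → VIII.2.1.2. Scheduled 10%. quota on VIII.2.1.2 exhausted → over-quota 26%; Westmoor agreement on VIII.2: CTH not met. → 26%.
Line C: polyester → VIII.1; knitted → VIII.1.2; unbleached → VIII.1.2.4. Scheduled 33%. Brenmore agreement on VIII.2.2.3: VIII.1.2.4 not covered. → 33%.
Sum: 2% + 26% + 33% = 61%.

61%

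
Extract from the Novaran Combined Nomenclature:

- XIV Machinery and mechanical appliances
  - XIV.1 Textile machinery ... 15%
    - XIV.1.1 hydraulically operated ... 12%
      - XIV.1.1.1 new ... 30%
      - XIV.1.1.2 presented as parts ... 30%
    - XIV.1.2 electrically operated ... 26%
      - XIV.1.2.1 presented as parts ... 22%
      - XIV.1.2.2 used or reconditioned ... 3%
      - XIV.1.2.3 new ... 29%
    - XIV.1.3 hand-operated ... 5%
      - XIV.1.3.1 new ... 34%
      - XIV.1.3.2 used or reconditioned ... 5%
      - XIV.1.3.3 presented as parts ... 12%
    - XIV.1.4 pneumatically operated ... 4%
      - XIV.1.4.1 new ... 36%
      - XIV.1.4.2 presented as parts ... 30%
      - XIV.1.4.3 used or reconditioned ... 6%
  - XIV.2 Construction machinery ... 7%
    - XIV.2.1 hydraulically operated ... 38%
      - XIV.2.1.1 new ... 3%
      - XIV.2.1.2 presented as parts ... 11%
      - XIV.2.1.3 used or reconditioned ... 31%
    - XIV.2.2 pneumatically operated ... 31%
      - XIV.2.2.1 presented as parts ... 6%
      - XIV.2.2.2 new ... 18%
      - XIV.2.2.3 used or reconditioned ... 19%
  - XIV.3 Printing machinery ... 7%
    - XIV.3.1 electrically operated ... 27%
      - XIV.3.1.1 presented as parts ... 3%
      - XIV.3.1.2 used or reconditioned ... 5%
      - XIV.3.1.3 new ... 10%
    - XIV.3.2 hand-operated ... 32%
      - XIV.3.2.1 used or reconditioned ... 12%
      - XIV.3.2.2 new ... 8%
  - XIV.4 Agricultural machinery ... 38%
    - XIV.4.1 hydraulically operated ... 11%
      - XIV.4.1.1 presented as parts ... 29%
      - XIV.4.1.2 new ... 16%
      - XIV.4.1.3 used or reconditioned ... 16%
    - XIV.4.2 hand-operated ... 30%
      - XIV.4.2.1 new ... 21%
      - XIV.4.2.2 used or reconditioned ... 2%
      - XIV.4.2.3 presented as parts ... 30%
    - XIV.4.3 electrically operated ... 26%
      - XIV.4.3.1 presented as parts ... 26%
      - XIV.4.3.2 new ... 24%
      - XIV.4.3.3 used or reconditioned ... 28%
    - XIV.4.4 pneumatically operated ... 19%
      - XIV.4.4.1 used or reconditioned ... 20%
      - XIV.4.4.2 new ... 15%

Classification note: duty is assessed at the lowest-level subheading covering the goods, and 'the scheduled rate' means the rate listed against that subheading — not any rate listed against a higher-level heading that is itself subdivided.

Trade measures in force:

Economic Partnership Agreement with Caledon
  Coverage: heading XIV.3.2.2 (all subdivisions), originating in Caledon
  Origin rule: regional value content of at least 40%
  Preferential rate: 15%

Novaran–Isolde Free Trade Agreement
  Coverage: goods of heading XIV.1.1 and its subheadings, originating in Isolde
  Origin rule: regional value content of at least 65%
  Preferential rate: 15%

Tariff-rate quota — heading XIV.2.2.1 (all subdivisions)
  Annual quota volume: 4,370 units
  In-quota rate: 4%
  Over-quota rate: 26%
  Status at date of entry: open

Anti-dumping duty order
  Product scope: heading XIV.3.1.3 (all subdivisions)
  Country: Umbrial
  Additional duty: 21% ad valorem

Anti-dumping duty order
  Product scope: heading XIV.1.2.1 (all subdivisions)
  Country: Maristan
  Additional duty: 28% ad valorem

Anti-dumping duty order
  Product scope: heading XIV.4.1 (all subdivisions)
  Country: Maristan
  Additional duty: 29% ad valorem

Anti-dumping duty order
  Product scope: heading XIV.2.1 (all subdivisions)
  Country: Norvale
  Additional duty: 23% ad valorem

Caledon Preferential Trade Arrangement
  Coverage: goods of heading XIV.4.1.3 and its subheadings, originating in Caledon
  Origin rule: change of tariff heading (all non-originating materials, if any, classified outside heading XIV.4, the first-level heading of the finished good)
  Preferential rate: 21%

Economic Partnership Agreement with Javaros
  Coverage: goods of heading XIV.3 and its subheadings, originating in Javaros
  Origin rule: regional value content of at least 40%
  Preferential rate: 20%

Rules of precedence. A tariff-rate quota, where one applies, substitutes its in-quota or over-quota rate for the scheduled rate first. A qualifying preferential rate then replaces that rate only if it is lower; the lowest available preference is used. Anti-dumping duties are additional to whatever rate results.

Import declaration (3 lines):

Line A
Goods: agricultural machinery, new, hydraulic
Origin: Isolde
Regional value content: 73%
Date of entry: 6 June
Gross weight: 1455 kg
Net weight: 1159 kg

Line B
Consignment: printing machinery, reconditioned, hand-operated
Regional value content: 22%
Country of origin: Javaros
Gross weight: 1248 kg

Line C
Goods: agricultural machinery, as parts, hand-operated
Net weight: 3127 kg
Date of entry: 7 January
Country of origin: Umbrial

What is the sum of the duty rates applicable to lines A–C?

58%

Line A: agricultural → XIV.4; hydraulic → XIV.4.1; new → XIV.4.1.2. Scheduled 16%. Isolde agreement on XIV.1.1: XIV.4.1.2 not covered. → 16%.
Line B: printing → XIV.3; hand-operated → XIV.3.2; reconditioned → XIV.3.2.1. Scheduled 12%. Javaros agreement on XIV.3: RVC < 40%. → 12%.
Line C: agricultural → XIV.4; hand-operated → XIV.4.2; as parts → XIV.4.2.3. Scheduled 30%. No special measure applies. → 30%.
Sum: 16% + 12% + 30% = 58%.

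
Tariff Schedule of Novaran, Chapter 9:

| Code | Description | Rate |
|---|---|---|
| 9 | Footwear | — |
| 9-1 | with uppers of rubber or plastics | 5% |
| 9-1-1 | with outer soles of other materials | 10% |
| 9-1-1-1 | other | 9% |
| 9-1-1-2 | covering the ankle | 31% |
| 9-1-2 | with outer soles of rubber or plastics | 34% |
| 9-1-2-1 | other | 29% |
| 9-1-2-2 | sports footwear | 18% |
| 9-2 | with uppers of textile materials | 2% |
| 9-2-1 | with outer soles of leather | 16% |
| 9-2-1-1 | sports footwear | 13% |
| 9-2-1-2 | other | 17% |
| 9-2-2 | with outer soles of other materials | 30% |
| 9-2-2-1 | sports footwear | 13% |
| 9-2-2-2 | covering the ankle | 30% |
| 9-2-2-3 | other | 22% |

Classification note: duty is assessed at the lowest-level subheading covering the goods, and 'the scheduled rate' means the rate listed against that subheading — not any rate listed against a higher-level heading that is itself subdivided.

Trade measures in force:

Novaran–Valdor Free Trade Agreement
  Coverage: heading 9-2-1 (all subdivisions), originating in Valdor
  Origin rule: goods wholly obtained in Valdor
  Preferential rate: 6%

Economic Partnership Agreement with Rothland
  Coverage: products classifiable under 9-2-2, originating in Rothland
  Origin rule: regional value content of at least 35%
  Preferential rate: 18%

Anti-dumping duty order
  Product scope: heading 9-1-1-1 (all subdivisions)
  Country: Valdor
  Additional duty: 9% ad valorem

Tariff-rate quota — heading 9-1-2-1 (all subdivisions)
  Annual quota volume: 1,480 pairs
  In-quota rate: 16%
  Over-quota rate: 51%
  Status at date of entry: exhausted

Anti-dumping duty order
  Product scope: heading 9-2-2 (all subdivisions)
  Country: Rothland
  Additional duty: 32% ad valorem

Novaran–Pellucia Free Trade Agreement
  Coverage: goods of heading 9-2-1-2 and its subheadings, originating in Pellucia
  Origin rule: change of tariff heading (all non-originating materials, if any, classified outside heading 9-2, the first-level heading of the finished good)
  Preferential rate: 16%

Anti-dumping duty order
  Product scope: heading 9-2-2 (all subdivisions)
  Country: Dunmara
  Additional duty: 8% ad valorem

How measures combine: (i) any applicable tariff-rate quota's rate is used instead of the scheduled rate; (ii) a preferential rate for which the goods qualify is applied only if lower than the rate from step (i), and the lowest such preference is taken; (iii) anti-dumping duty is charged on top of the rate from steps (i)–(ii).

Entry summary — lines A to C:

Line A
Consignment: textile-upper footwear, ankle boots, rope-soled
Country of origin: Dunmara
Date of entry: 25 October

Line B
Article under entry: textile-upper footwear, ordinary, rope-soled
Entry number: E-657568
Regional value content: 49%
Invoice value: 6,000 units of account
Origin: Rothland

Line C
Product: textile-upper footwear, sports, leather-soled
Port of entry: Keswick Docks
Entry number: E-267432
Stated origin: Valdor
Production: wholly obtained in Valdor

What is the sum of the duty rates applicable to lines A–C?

Line A: textile-upper → 9-2; rope-soled → 9-2-2; ankle boots → 9-2-2-2. Scheduled 30%. anti-dumping (Dunmara, 9-2-2): +8%; total 30% + 8% = 38%. → 38%.
Line B: textile-upper → 9-2; rope-soled → 9-2-2; ordinary → 9-2-2-3. Scheduled 22%. Rothland agreement on 9-2-2: RVC ≥ 35% → 18% available; preferential 18%; anti-dumping (Rothland, 9-2-2): +32%; total 18% + 32% = 50%. → 50%.
Line C: textile-upper → 9-2; leather-soled → 9-2-1; sports → 9-2-1-1. Scheduled 13%. Valdor agreement on 9-2-1: wholly obtained → 6% available; preferential 6%. → 6%.
Sum: 38% + 50% + 6% = 94%.

94%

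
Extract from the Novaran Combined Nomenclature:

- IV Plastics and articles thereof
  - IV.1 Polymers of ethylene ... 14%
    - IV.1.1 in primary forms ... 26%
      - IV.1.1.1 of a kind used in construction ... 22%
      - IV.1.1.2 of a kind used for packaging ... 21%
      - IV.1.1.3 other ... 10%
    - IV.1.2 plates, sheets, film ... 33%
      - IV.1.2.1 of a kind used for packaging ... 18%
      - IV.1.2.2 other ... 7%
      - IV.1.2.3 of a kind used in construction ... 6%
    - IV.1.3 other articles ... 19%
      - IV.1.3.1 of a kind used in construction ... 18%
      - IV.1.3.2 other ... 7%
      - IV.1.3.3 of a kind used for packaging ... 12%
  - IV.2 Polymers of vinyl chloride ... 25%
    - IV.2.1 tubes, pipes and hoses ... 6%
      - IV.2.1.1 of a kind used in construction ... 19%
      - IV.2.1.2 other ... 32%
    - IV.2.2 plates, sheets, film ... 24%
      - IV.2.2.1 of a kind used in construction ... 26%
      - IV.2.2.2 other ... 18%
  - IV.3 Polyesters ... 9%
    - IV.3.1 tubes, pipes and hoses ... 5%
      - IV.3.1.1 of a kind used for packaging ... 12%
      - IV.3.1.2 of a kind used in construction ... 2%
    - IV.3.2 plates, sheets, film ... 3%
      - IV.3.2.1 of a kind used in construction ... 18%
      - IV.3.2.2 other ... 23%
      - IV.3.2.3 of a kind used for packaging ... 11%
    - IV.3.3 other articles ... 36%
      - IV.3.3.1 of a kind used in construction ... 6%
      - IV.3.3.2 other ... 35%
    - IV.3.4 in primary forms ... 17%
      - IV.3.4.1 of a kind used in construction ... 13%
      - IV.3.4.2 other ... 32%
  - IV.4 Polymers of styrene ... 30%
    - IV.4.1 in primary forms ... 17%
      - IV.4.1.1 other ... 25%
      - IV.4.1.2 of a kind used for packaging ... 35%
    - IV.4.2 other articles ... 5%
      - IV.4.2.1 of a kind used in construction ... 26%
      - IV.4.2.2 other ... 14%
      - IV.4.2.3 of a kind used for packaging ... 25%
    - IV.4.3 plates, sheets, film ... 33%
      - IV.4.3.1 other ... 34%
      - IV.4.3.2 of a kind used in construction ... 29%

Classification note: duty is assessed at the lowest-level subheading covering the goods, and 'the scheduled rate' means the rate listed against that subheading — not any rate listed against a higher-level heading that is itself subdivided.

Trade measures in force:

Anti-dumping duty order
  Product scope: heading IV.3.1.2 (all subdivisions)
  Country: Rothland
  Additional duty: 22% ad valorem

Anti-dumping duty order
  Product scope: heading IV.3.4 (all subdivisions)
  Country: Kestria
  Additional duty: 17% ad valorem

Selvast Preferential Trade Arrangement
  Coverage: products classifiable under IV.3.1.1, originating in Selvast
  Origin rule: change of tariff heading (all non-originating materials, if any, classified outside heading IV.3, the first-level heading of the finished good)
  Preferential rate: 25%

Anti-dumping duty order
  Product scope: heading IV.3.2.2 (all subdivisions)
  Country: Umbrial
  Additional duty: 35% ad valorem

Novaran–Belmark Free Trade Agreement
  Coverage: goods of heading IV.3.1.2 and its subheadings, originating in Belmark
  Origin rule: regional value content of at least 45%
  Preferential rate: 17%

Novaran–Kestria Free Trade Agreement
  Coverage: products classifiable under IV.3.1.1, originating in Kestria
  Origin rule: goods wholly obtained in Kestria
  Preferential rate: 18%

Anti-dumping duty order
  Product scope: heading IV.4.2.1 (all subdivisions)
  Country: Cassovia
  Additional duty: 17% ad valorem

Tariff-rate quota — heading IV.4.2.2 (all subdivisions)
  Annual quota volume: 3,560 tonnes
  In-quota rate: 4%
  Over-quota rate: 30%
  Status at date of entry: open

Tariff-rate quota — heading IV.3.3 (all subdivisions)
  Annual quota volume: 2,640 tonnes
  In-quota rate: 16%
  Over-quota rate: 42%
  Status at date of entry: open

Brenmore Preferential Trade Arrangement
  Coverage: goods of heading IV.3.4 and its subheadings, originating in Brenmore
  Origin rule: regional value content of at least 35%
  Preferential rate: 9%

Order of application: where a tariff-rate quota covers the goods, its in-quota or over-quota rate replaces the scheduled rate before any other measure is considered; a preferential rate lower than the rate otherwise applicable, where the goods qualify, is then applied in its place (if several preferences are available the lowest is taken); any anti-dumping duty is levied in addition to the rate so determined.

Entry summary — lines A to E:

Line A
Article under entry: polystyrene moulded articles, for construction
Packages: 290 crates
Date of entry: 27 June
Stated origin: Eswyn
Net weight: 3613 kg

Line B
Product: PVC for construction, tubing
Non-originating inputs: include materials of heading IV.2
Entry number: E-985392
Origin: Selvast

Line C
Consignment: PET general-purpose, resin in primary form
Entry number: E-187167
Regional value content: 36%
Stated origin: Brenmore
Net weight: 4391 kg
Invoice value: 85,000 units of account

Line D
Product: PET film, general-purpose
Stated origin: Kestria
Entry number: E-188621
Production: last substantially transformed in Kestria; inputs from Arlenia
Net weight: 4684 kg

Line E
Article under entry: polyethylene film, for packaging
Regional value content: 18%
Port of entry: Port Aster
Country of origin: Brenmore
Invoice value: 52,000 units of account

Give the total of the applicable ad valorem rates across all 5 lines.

95%

Line A: polystyrene → IV.4; moulded articles → IV.4.2; for construction → IV.4.2.1. Scheduled 26%. No special measure applies. → 26%.
Line B: PVC → IV.2; tubing → IV.2.1; for construction → IV.2.1.1. Scheduled 19%. Selvast agreement on IV.3.1.1: IV.2.1.1 not covered. → 19%.
Line C: PET → IV.3; resin in primary form → IV.3.4; general-purpose → IV.3.4.2. Scheduled 32%. Brenmore agreement on IV.3.4: RVC ≥ 35% → 9% available; preferential 9%. → 9%.
Line D: PET → IV.3; film → IV.3.2; general-purpose → IV.3.2.2. Scheduled 23%. Kestria agreement on IV.3.1.1: IV.3.2.2 not covered. → 23%.
Line E: polyethylene → IV.1; film → IV.1.2; for packaging → IV.1.2.1. Scheduled 18%. Brenmore agreement on IV.3.4: IV.1.2.1 not covered. → 18%.
Sum: 26% + 19% + 9% + 23% + 18% = 95%.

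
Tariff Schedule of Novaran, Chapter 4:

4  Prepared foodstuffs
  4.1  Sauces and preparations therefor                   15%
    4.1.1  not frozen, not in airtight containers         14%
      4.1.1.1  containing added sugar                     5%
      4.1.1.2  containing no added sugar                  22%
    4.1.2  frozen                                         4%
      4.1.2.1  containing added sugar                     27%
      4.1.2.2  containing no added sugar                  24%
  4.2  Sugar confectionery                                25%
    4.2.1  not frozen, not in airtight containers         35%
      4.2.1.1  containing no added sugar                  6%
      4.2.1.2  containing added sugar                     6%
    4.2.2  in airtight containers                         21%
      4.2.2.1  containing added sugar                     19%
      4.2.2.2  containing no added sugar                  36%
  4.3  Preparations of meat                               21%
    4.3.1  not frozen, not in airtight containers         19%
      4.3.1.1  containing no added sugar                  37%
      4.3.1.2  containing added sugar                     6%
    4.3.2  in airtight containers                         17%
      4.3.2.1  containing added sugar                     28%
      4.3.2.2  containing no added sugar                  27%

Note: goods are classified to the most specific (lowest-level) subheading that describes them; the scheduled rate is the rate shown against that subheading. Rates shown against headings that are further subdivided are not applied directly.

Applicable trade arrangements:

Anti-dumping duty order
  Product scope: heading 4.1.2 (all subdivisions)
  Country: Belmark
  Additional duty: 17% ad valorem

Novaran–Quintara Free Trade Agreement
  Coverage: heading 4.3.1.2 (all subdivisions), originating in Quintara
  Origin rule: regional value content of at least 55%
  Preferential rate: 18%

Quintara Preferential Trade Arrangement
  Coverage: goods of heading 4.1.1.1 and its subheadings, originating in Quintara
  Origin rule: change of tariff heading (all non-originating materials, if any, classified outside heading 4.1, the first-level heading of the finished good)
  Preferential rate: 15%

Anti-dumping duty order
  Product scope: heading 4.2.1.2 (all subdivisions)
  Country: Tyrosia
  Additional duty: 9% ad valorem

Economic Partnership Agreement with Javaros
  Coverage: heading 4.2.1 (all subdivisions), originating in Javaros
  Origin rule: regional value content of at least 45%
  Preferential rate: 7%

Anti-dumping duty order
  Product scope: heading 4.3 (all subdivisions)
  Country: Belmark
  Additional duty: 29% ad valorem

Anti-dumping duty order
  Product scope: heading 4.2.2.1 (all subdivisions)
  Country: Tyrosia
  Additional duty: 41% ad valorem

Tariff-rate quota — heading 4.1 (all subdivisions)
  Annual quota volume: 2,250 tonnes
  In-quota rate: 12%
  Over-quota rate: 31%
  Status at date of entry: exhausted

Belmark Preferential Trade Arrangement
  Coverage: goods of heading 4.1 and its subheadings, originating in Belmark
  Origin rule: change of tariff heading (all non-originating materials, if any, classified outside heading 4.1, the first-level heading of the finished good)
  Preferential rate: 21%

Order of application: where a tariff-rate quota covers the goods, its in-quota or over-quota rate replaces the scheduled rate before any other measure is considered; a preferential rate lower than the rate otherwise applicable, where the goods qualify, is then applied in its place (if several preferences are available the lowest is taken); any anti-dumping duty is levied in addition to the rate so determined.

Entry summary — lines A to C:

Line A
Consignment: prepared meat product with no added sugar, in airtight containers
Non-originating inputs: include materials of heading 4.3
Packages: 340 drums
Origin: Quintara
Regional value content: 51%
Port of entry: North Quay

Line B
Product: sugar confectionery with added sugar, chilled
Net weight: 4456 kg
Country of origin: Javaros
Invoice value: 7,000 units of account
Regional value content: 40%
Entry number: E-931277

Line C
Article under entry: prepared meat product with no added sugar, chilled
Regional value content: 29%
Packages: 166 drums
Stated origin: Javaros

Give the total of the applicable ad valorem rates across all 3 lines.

70%

Line A: prepared meat product → 4.3; in airtight containers → 4.3.2; with no added sugar → 4.3.2.2. Scheduled 27%. Quintara agreement on 4.3.1.2: 4.3.2.2 not covered; Quintara agreement on 4.1.1.1: 4.3.2.2 not covered. → 27%.
Line B: sugar confectionery → 4.2; chilled → 4.2.1; with added sugar → 4.2.1.2. Scheduled 6%. Javaros agreement on 4.2.1: RVC < 45%. → 6%.
Line C: prepared meat product → 4.3; chilled → 4.3.1; with no added sugar → 4.3.1.1. Scheduled 37%. Javaros agreement on 4.2.1: 4.3.1.1 not covered. → 37%.
Sum: 27% + 6% + 37% = 70%.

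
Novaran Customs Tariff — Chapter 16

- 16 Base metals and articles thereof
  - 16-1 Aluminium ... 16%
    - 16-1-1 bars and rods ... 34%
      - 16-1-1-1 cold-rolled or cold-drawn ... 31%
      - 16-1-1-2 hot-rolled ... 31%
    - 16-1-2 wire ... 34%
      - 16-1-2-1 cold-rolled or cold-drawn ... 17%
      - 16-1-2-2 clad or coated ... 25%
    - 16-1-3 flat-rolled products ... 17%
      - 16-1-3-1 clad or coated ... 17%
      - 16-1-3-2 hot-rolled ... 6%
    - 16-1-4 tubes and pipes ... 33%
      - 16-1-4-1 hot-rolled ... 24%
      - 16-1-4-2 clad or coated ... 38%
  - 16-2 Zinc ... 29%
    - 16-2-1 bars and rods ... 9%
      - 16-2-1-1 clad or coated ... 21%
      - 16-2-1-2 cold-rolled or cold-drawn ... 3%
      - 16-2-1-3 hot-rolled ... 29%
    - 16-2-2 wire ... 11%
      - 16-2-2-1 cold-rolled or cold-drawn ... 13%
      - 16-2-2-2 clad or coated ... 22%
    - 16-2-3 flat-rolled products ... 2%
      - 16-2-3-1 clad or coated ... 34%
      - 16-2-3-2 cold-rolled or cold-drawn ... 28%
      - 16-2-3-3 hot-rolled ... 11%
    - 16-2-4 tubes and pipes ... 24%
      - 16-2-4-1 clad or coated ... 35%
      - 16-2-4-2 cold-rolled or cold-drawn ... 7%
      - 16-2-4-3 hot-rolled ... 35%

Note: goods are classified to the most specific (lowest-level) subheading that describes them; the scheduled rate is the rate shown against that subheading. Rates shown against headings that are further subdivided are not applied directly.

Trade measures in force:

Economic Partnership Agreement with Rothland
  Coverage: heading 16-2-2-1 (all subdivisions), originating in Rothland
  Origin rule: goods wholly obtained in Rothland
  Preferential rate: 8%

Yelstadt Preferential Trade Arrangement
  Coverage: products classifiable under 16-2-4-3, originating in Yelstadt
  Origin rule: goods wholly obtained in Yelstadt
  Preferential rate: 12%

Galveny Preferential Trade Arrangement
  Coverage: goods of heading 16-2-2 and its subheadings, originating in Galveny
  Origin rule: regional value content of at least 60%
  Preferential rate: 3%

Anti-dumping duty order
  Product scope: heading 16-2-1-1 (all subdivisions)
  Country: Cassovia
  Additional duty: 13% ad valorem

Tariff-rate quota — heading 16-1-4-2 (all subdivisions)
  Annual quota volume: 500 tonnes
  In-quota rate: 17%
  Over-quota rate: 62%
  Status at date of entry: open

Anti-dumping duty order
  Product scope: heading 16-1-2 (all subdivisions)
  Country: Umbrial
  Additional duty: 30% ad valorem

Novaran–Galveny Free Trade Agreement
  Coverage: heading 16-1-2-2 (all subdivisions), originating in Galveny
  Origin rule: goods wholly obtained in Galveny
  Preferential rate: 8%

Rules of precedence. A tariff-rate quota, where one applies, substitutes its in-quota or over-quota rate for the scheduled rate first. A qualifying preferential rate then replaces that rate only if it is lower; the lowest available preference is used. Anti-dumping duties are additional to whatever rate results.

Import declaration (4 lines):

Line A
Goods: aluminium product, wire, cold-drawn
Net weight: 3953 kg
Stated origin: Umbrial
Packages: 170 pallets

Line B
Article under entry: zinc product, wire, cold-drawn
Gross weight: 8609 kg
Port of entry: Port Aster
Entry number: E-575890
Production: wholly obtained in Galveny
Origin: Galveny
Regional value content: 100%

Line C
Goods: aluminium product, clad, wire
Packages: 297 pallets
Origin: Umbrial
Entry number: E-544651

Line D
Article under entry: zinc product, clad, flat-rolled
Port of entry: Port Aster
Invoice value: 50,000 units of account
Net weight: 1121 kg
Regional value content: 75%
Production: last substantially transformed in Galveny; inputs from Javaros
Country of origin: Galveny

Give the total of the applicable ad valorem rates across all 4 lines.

139%

Line A: aluminium → 16-1; wire → 16-1-2; cold-drawn → 16-1-2-1. Scheduled 17%. anti-dumping (Umbrial, 16-1-2): +30%; total 17% + 30% = 47%. → 47%.
Line B: zinc → 16-2; wire → 16-2-2; cold-drawn → 16-2-2-1. Scheduled 13%. Galveny agreement on 16-2-2: RVC ≥ 60% → 3% available; Galveny agreement on 16-1-2-2: 16-2-2-1 not covered; preferential 3%. → 3%.
Line C: aluminium → 16-1; wire → 16-1-2; clad → 16-1-2-2. Scheduled 25%. anti-dumping (Umbrial, 16-1-2): +30%; total 25% + 30% = 55%. → 55%.
Line D: zinc → 16-2; flat-rolled → 16-2-3; clad → 16-2-3-1. Scheduled 34%. Galveny agreement on 16-2-2: 16-2-3-1 not covered; Galveny agreement on 16-1-2-2: 16-2-3-1 not covered. → 34%.
Sum: 47% + 3% + 55% + 34% = 139%.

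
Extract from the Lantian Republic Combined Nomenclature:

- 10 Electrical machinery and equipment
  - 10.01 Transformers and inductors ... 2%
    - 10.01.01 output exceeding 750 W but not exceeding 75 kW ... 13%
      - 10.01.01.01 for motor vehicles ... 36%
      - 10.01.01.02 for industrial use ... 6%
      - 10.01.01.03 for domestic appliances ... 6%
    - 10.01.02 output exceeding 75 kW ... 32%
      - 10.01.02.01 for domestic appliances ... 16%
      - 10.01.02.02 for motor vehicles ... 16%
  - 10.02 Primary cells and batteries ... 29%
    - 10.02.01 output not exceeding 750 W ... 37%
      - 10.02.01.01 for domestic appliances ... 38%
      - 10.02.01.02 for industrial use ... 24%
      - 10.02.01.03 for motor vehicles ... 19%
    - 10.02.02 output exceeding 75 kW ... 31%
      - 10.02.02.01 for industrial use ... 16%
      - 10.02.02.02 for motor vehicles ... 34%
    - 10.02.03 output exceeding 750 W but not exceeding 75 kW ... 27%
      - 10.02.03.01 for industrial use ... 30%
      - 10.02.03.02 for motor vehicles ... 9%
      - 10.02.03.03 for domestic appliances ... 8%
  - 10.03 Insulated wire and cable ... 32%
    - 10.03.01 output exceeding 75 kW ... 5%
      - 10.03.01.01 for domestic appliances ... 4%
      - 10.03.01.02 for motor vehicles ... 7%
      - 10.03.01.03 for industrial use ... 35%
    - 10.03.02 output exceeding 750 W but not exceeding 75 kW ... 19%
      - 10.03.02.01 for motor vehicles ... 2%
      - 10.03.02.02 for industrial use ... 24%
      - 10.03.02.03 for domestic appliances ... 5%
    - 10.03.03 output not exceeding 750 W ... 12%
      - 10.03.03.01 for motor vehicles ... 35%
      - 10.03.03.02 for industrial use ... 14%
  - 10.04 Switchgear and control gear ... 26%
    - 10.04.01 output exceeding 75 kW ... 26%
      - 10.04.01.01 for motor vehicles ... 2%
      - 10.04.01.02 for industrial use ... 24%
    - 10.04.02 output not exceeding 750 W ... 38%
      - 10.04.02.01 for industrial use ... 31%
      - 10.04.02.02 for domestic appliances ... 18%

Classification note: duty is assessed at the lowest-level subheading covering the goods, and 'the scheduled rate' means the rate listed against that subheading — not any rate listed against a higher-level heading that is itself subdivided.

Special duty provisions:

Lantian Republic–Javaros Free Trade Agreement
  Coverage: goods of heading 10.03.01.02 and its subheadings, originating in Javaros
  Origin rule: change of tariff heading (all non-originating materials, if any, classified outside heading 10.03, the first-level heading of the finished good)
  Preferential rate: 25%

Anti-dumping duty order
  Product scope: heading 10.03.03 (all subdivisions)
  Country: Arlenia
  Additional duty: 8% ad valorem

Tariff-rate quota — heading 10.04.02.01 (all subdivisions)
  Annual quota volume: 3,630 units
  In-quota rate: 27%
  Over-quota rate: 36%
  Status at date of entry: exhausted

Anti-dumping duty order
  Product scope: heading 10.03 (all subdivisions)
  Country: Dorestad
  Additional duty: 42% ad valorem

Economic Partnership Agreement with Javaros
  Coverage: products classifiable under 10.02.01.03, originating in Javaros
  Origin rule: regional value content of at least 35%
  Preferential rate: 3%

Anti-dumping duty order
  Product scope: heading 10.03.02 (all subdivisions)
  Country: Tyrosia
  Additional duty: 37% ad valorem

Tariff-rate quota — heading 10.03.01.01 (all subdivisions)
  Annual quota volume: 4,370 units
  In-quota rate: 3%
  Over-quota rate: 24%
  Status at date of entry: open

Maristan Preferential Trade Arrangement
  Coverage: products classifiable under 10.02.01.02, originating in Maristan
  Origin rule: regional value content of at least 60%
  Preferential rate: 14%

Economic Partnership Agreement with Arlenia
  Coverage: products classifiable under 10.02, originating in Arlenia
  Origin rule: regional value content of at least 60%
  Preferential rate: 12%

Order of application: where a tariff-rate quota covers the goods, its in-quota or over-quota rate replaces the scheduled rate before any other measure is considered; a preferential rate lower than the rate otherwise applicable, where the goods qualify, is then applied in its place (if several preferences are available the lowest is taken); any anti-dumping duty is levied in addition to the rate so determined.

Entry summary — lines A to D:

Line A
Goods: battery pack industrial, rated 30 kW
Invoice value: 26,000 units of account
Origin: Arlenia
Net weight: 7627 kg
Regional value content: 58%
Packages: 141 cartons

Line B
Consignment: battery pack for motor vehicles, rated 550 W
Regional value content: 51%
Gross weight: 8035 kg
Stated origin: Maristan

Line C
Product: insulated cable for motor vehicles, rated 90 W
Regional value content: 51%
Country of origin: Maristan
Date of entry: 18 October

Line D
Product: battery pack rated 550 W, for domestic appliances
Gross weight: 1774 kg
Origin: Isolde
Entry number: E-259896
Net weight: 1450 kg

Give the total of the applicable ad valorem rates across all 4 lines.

122%

Line A: battery pack → 10.02; rated 30 kW → 10.02.03; industrial → 10.02.03.01. Scheduled 30%. Arlenia agreement on 10.02: RVC < 60%. → 30%.
Line B: battery pack → 10.02; rated 550 W → 10.02.01; for motor vehicles → 10.02.01.03. Scheduled 19%. Maristan agreement on 10.02.01.02: 10.02.01.03 not covered. → 19%.
Line C: insulated cable → 10.03; rated 90 W → 10.03.03; for motor vehicles → 10.03.03.01. Scheduled 35%. Maristan agreement on 10.02.01.02: 10.03.03.01 not covered. → 35%.
Line D: battery pack → 10.02; rated 550 W → 10.02.01; for domestic appliances → 10.02.01.01. Scheduled 38%. No special measure applies. → 38%.
Sum: 30% + 19% + 35% + 38% = 122%.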